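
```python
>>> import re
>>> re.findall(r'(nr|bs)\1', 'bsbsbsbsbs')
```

['bs', 'bs']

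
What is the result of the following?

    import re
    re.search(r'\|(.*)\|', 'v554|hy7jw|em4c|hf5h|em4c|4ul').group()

'|hy7jw|em4c|hf5h|em4c|'

Unlike `match`, `search` isn't anchored — it looks for the pattern anywhere in the string.
The match spans [4:26] → '|hy7jw|em4c|hf5h|em4c|'.
Captured: group 1 = 'hy7jw|em4c|hf5h|em4c'.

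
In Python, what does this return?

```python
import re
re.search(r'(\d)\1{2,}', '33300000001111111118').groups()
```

The backreference `\1` re-matches whatever the first group consumed, character for character.
`re.search` tries every starting position until one works.
The match spans [0:3] → '333'.
Captured: group 1 = '3'.

('3',)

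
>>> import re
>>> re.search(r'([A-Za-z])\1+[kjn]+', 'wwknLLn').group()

'wwkn'

`\1` is not a pattern — it's the concrete string captured by group 1, re-applied verbatim.
`search` walks the string left to right and returns the first match it finds.
The match spans [0:4] → 'wwkn'.
Captured: group 1 = 'w'.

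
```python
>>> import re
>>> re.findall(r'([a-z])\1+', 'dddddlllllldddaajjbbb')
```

`\1` has to match the exact text group 1 already captured.
`findall` collects group 1 from each match (6 total).

['d', 'l', 'd', 'a', 'j', 'b']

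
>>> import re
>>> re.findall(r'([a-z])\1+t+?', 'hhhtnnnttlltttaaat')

['h', 'n', 'l', 'a']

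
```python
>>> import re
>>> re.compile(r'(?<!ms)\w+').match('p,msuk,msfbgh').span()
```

`re.match` won't scan ahead — the pattern has to work from the very first character.
The match spans [0:1] → 'p'.

(0, 1)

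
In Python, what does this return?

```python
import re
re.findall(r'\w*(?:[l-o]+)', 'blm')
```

No capturing groups, so `findall` returns the 1 full match string.

['blm']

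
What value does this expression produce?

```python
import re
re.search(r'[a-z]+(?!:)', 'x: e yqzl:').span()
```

`(?!…)`/`(?<!…)` only lets a position through if the neighbouring text does NOT match; no characters are consumed.
Unlike `match`, `search` isn't anchored — it looks for the pattern anywhere in the string.
The match spans [3:4] → 'e'.

(3, 4)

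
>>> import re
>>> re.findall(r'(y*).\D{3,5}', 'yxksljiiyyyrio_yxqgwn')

Pattern: zero or more of a literal 'y' (captured); then any character, then 3 to 5 of a non-digit.
Scanning left to right: at [0:7] match 'yxkslji', group 1 = 'y'; at [7:13] match 'iyyyri', group 1 = ''; at [13:19] match 'o_yxqg', group 1 = ''.
`findall` collects group 1 from each match (3 total).

['y', '', '']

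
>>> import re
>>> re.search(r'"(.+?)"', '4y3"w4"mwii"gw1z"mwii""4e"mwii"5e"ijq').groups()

The match spans [3:7] → '"w4"'.
Captured: group 1 = 'w4'.

('w4',)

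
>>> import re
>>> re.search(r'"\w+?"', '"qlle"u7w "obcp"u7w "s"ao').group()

'"qlle"'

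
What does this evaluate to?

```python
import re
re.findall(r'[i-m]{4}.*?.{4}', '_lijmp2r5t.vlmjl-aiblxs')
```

Pattern: exactly 4 of a character in [i-m]; then zero or more of any character (lazy), then exactly 4 of any character.
Lazy quantifiers expand one character at a time until the remainder of the pattern can match.
Matches: at [1:9] → 'lijmp2r5'; at [12:20] → 'lmjl-aib'.
`findall` yields the raw match text (2 of them) because the pattern has no groups.

['lijmp2r5', 'lmjl-aib']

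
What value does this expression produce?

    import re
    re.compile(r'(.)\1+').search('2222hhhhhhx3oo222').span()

After group 1 captures some text, `\1` only succeeds where that same text appears again.
`search` walks the string left to right and returns the first match it finds.
The match spans [0:4] → '2222'.
Captured: group 1 = '2'.

(0, 4)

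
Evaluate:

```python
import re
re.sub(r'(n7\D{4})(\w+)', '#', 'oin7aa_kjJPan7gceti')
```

The pattern matches the literal 'n7', then exactly 4 of a non-digit (captured); then one or more of a word character (captured).
Matches: at [2:19] → 'n7aa_kjJPan7gceti'.
Each match is replaced by '#'.

'oi#'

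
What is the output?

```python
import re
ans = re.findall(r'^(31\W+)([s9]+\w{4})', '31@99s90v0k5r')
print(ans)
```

[('31@', '99s90v0k')]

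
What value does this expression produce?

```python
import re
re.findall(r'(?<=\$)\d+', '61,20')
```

[]

Lookahead/lookbehind check context without consuming it, so the matched span excludes the asserted characters.
`findall` yields the raw match text (0 of them) because the pattern has no groups.
Nothing in the string satisfies the pattern, so the list is empty.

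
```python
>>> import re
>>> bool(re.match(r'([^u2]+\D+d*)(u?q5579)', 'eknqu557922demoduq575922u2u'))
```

False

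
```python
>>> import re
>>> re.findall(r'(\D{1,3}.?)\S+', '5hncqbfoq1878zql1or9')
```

The pattern matches 1 to 3 of a non-digit, then optionally any character (captured); then one or more of a non-whitespace character.
Scanning left to right: at [1:20] match 'hncqbfoq1878zql1or9', group 1 = 'hncq'.
With a single group, `findall` returns only what that group captured — 1 item.

['hncq']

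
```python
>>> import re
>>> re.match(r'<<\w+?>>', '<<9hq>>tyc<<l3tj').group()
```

'<<9hq>>'

`re.match` only tries the pattern at the start of the string.
The match spans [0:7] → '<<9hq>>'.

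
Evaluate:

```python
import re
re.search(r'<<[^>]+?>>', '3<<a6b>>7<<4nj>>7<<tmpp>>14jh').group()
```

'<<a6b>>'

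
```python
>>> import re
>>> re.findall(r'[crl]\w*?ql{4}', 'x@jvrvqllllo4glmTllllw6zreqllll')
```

['rvqllll', 'lmTllllw6zreqllll']

This matches one of [crl], then zero or more of a word character (lazy); then a literal 'q', then exactly 4 of a literal 'l'.
Walking the string: at [4:11] → 'rvqllll'; at [14:31] → 'lmTllllw6zreqllll'.
Since nothing is captured, `findall` lists the 2 matched substrings directly.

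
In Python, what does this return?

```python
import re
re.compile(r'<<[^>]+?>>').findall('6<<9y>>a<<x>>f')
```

['<<9y>>', '<<x>>']

Walking the string: at [1:7] → '<<9y>>'; at [8:13] → '<<x>>'.
`findall` yields the raw match text (2 of them) because the pattern has no groups.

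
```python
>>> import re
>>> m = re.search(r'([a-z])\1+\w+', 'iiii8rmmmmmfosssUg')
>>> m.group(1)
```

'i'

`\1` has to match the exact text group 1 already captured.
`re.search` scans for the first position where the pattern succeeds.
The match spans [0:18] → 'iiii8rmmmmmfosssUg'.
Captured: group 1 = 'i'.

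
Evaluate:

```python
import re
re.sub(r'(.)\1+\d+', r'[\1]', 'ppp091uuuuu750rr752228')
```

'[p][u][r]'

`\1` has to match the exact text group 1 already captured.
Matches: at [0:6] → 'ppp091'; at [6:14] → 'uuuuu750'; at [14:22] → 'rr752228'.
`\1` in the replacement pulls in group 1's text for each match.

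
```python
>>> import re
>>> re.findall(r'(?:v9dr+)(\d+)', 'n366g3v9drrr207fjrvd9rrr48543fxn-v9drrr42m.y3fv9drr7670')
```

['207', '42', '7670']

The pattern matches the literal 'v9d', then one or more of the literal 'r' (non-capturing group); then one or more of a digit (captured).
Matches: at [6:15] match 'v9drrr207', group 1 = '207'; at [33:41] match 'v9drrr42', group 1 = '42'; at [46:55] match 'v9drr7670', group 1 = '7670'.
`findall` collects group 1 from each match (3 total).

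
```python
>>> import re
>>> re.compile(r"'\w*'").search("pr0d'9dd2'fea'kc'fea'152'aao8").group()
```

"'9dd2'"

`search` walks the string left to right and returns the first match it finds.
The match spans [4:10] → "'9dd2'".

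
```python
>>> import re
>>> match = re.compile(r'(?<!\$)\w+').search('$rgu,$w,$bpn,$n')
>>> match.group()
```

A negative assertion filters positions out without eating any characters.
`search` walks the string left to right and returns the first match it finds.
The match spans [2:4] → 'gu'.

'gu'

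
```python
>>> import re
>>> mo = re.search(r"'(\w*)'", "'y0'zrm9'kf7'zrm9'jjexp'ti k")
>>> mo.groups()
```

`search` walks the string left to right and returns the first match it finds.
The match spans [0:4] → "'y0'".
Captured: group 1 = 'y0'.

('y0',)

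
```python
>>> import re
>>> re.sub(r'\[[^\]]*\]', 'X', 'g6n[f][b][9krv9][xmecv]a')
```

'g6nXXXXa'

`sub` substitutes 'X' at each match site.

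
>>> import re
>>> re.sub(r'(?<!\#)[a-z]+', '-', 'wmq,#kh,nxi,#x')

'-,#k-,-,#x'

The negative lookaround is zero-width — it rules out positions where the adjacent text would match, without consuming anything.
`sub` substitutes '-' at each match site.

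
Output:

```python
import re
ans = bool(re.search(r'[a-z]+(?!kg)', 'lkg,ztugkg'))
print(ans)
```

True

The negative lookaround is zero-width — it rules out positions where the adjacent text would match, without consuming anything.
The match spans [0:3] → 'lkg'.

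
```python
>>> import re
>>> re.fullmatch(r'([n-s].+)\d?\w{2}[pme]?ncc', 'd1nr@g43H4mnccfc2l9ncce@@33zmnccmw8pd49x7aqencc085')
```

None

The pattern matches a character in [n-s], then one or more of any character (captured); then optionally a digit; then exactly 2 of a word character, then optionally one of [pme], then the literal 'ncc'.
`fullmatch` succeeds only if the pattern covers the string from start to end.
Here there's no way to consume every character, so the call returns None.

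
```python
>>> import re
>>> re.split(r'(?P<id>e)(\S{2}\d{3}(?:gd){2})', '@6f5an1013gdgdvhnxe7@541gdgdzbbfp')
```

This matches a literal 'e' (captured as 'id'); then exactly 2 of a non-whitespace character, then exactly 3 of a digit, then the literal 'gd' repeated 2 times (captured).
Matches to split on: at [18:28] → 'e7@541gdgd'.
With a capturing group present, the delimiter's captured portion is kept in the result list.

['@6f5an1013gdgdvhnx', 'e', '7@541gdgd', 'zbbfp']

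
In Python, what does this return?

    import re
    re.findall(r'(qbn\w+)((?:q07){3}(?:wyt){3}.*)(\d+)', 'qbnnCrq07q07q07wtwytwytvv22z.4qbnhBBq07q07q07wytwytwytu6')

[('qbnhBB', 'q07q07q07wytwytwytu', '6')]

Pattern: the literal 'qbn', then one or more of a word character (captured); then the literal 'q07' repeated 3 times, then the literal 'wyt' repeated 3 times, then zero or more of any character (captured); then one or more of a digit (captured).
Scanning left to right: at [30:56] match 'qbnhBBq07q07q07wytwytwytu6', groups = ('qbnhBB', 'q07q07q07wytwytwytu', '6').
`findall` packs the 3 group values into a tuple for every match.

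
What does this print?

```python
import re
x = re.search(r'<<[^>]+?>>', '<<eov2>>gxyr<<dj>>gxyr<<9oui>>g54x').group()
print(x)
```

<<eov2>>

The match spans [0:8] → '<<eov2>>'.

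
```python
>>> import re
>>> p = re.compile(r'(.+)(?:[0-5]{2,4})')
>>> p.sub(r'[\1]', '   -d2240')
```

This matches one or more of any character (captured); then 2 to 4 of a character in [0-5] (non-capturing group).
Matches: at [0:9] → '   -d2240'.
`\1` in the replacement pulls in group 1's text for each match.

'[   -d22]'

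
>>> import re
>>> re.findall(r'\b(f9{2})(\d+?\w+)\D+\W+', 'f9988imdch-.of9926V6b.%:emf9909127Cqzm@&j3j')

Pattern: a word boundary (`\b`, zero-width); then a literal 'f', then exactly 2 of the literal '9' (captured); then one or more of a digit (lazy), then one or more of a word character (captured); then one or more of a non-digit, then one or more of a non-word character.
Scanning left to right: at [0:12] match 'f9988imdch-.', groups = ('f99', '88imdch').
Multiple groups make `findall` return tuples — one 2-tuple for the one match.

[('f99', '88imdch')]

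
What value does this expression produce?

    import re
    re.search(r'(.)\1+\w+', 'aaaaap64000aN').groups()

The match spans [0:13] → 'aaaaap64000aN'.
Captured: group 1 = 'a'.

('a',)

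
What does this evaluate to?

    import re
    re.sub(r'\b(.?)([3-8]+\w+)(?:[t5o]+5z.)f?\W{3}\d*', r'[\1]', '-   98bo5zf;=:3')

`\1` in the replacement pulls in group 1's text for each match.

'-   [9]'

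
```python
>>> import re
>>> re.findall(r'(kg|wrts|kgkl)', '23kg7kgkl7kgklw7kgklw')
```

['kg', 'kg', 'kg', 'kg']

`|` is ordered: at each position the engine commits to the first alternative that works.
One capturing group, so `findall` returns just the captured substring from each match — 4 in all.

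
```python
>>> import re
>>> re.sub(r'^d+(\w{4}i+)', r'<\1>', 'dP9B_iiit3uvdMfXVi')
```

The pattern matches anchored at the start of the string; then one or more of a literal 'd'; then exactly 4 of a word character, then one or more of the literal 'i' (captured).
`\1` in the replacement pulls in group 1's text for each match.

'<P9B_iii>t3uvdMfXVi'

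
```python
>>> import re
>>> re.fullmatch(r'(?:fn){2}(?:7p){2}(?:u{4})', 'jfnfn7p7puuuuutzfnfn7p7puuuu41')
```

None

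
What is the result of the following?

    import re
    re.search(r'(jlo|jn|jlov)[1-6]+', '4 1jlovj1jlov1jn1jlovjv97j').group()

'jlov1'

`re.search` scans for the first position where the pattern succeeds.
The match spans [9:14] → 'jlov1'.
Captured: group 1 = 'jlov'.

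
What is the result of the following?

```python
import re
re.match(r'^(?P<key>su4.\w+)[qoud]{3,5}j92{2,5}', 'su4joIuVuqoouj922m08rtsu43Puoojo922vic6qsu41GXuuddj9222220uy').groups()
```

The match spans [0:57] → 'su4joIuVuqoouj922m08rtsu43Puoojo922vic6qsu41GXuuddj922222'.
Captured: group 1 = 'su4joIuVuqoouj922m08rtsu43Puoojo922vic6qsu41GXu'.

('su4joIuVuqoouj922m08rtsu43Puoojo922vic6qsu41GXu',)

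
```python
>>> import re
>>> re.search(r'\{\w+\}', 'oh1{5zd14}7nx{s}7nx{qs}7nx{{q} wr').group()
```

'{5zd14}'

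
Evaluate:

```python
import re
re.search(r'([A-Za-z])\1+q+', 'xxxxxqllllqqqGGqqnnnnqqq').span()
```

The backreference `\1` re-matches whatever the first group consumed, character for character.
`re.search` scans for the first position where the pattern succeeds.
The match spans [0:6] → 'xxxxxq'.
Captured: group 1 = 'x'.

(0, 6)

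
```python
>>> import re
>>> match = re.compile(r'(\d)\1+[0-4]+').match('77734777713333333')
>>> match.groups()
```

`\1` is not a pattern — it's the concrete string captured by group 1, re-applied verbatim.
`re.match` won't scan ahead — the pattern has to work from the very first character.
The match spans [0:5] → '77734'.
Captured: group 1 = '7'.

('7',)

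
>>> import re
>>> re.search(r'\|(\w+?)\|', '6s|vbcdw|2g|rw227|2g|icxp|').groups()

('vbcdw',)

`search` walks the string left to right and returns the first match it finds.
The match spans [2:9] → '|vbcdw|'.
Captured: group 1 = 'vbcdw'.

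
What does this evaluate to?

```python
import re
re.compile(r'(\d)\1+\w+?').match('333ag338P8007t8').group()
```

A backreference is literal: `\1` must see the identical characters the first group matched.
`re.match` won't scan ahead — the pattern has to work from the very first character.
The match spans [0:4] → '333a'.
Captured: group 1 = '3'.

'333a'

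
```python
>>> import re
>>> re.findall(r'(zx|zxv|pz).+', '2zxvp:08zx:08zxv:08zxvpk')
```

Alternation isn't longest-match — the leftmost alternative that fits at this position is chosen.
Scanning left to right: at [1:24] match 'zxvp:08zx:08zxv:08zxvpk', group 1 = 'zx'.
With a single group, `findall` returns only what that group captured — 1 item.

['zx']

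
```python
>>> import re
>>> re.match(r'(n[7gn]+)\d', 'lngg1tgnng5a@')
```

The pattern matches a literal 'n', then one or more of one of [7gn] (captured); then a digit.
`re.match` won't scan ahead — the pattern has to work from the very first character.
Here position 0 doesn't satisfy it, so the call returns None.

None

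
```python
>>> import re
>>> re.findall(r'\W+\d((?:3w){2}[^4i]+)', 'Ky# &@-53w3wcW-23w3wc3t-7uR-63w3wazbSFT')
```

['3w3wcW-23w3wc3t-7uR-63w3wazbSFT']

Pattern: one or more of a non-word character; then a digit; then the literal '3w' repeated 2 times, then one or more of any character except [4i] (captured).
Scanning left to right: at [2:39] match '# &@-53w3wcW-23w3wc3t-7uR-63w3wazbSFT', group 1 = '3w3wcW-23w3wc3t-7uR-63w3wazbSFT'.
`findall` collects group 1 from the one match (1 total).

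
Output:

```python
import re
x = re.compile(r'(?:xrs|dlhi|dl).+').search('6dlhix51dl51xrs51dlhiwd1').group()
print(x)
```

dlhix51dl51xrs51dlhiwd1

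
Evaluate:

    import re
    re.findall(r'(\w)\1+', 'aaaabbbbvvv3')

['a', 'b', 'v']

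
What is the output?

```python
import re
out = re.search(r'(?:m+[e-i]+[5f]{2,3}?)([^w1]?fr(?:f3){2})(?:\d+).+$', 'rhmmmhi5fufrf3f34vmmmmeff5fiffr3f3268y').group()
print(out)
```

mmmhi5fufrf3f34vmmmmeff5fiffr3f3268y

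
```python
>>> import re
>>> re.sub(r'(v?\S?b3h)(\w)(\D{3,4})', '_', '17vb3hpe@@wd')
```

Each match is replaced by '_'.

'17_d'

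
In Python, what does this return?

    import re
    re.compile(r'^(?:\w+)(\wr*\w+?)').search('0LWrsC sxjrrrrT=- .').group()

The pattern matches anchored at the start of the string; then one or more of a word character (non-capturing group); then a word character, then zero or more of the literal 'r', then one or more of a word character (lazy) (captured).
The match spans [0:6] → '0LWrsC'.

'0LWrsC'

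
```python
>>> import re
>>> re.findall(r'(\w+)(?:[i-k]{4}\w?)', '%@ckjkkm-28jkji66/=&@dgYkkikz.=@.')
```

Pattern: one or more of a word character (captured); then exactly 4 of a character in [i-k], then optionally a word character (non-capturing group).
Walking the string: at [2:8] match 'ckjkkm', group 1 = 'c'; at [9:16] match '28jkji6', group 1 = '28'; at [21:29] match 'dgYkkikz', group 1 = 'dgY'.
`findall` collects group 1 from each match (3 total).

['c', '28', 'dgY']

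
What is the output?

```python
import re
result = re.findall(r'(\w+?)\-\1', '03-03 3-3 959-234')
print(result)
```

['03', '3']

`\1` is not a pattern — it's the concrete string captured by group 1, re-applied verbatim.
`findall` collects group 1 from each match (2 total).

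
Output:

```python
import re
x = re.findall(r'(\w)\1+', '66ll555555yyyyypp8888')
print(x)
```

['6', 'l', '5', 'y', 'p', '8']

The backreference `\1` re-matches whatever the first group consumed, character for character.
Matches: at [0:2] match '66', group 1 = '6'; at [2:4] match 'll', group 1 = 'l'; at [4:10] match '555555', group 1 = '5'; at [10:15] match 'yyyyy', group 1 = 'y'; at [15:17] match 'pp', group 1 = 'p'; ….
One capturing group, so `findall` returns just the captured substring from each match — 6 in all.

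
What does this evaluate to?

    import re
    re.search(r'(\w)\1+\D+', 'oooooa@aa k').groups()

The match spans [0:11] → 'oooooa@aa k'.
Captured: group 1 = 'o'.

('o',)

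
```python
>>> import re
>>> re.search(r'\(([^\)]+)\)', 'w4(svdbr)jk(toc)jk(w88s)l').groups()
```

('svdbr',)

`re.search` tries every starting position until one works.
The match spans [2:9] → '(svdbr)'.
Captured: group 1 = 'svdbr'.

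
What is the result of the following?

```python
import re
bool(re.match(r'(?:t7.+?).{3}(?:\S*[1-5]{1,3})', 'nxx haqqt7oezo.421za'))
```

`re.match` only tries the pattern at the start of the string.
Here the pattern fails at index 0, so the call returns None, and `bool(None)` is False.

False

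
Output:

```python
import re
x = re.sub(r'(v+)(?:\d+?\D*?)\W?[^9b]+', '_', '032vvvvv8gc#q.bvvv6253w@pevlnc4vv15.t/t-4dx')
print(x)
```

The pattern matches one or more of a literal 'v' (captured); then one or more of a digit (lazy), then zero or more of a non-digit (lazy) (non-capturing group); then optionally a non-word character, then one or more of any character except [9b].
The `?` after the quantifier makes it lazy — it takes as little as possible before letting the rest of the pattern try.
Matches: at [3:14] → 'vvvvv8gc#q.'; at [15:43] → 'vvv6253w@pevlnc4vv15.t/t-4dx'.
Each match is replaced by '_'.

032_b_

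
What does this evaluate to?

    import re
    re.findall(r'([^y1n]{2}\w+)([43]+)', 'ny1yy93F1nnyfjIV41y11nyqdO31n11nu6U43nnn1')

Pattern: exactly 2 of any character except [y1n], then one or more of a word character (captured); then one or more of one of [43] (captured).
With 2 capturing groups, `findall` returns a 2-tuple per match.

[('93F1nnyfjIV41y11nyqdO31n11nu6U4', '3')]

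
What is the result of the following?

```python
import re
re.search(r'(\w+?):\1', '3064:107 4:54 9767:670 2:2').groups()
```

('67',)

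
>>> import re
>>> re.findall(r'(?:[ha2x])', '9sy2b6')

With no groups in the pattern, `findall` gives back each whole match — 1 here.

['2']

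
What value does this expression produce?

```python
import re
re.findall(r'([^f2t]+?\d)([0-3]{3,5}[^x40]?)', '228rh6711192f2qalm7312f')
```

[('8rh67', '1119'), ('qalm7', '312f')]

The pattern matches one or more of any character except [f2t] (lazy), then a digit (captured); then 3 to 5 of a character in [0-3], then optionally any character except [x40] (captured).
Walking the string: at [2:11] match '8rh671119', groups = ('8rh67', '1119'); at [14:23] match 'qalm7312f', groups = ('qalm7', '312f').
Multiple groups make `findall` return tuples — one 2-tuple for each match.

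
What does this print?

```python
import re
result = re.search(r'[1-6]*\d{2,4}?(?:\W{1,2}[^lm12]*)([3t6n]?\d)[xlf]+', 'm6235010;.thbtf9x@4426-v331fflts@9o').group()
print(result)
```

The pattern matches zero or more of a character in [1-6], then 2 to 4 of a digit (lazy); then 1 to 2 of a non-word character, then zero or more of any character except [lm12] (non-capturing group); then optionally one of [3t6n], then a digit (captured); then one or more of one of [xlf].
The match spans [1:17] → '6235010;.thbtf9x'.

6235010;.thbtf9x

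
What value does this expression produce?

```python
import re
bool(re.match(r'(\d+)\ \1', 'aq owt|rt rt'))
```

A backreference is literal: `\1` must see the identical characters the first group matched.
`re.match` won't scan ahead — the pattern has to work from the very first character.
Here the pattern fails at index 0, so the call returns None, and `bool(None)` is False.

False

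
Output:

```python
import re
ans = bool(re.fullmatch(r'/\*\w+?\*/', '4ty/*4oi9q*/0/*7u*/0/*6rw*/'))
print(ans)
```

For `fullmatch`, every character of the input must be accounted for by the pattern.
Here the pattern can't cover the whole string, so the call returns None, and `bool(None)` is False.

False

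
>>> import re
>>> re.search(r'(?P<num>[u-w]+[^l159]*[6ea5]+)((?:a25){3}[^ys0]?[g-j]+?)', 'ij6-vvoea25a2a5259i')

This matches one or more of a character in [u-w], then zero or more of any character except [l159], then one or more of one of [6ea5] (captured as 'num'); then the literal 'a25' repeated 3 times, then optionally any character except [ys0], then one or more of a character in [g-j] (lazy) (captured).
`re.search` scans for the first position where the pattern succeeds.
Here nothing in the string fits, so the call returns None.

None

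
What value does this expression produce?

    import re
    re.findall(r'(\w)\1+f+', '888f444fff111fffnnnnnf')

['8', '4', '1', 'n']

The backreference `\1` re-matches whatever the first group consumed, character for character.
Scanning left to right: at [0:4] match '888f', group 1 = '8'; at [4:10] match '444fff', group 1 = '4'; at [10:16] match '111fff', group 1 = '1'; at [16:22] match 'nnnnnf', group 1 = 'n'.
Because there's exactly one group, `findall` drops the full match and keeps group 1 from each hit.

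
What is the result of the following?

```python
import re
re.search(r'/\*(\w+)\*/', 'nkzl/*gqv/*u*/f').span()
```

The match spans [9:14] → '/*u*/'.

(9, 14)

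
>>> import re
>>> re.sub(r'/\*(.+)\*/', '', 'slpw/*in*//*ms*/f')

'slpwf'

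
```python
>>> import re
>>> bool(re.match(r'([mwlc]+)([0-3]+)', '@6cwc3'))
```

`match` is anchored at position 0; if the pattern doesn't fit there, it returns None.
Here position 0 doesn't satisfy it, so the call returns None, and `bool(None)` is False.

False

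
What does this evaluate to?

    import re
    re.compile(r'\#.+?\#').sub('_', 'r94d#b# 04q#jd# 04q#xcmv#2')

With the lazy modifier that quantifier settles for the fewest repetitions that let the rest of the pattern succeed (the atoms after it are unaffected and can still be greedy).
Matches: at [4:7] → '#b#'; at [11:15] → '#jd#'; at [19:25] → '#xcmv#'.
Each match is replaced by '_'.

'r94d_ 04q_ 04q_2'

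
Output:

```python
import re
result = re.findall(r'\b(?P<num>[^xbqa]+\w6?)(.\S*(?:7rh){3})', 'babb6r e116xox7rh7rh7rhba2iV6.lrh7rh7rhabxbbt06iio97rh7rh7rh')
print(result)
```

Pattern: a word boundary (`\b`, zero-width); then one or more of any character except [xbqa], then a word character, then optionally the literal '6' (captured as 'num'); then any character, then zero or more of a non-whitespace character, then the literal '7rh' repeated 3 times (captured).
Walking the string: at [6:60] match ' e116xox7rh7rh7rhba2iV6.lrh7rh7rhabxbbt06iio97rh7rh7rh', groups = (' e116x', 'ox7rh7rh7rhba2iV6.lrh7rh7rhabxbbt06iio97rh7rh7rh').
With 2 capturing groups, `findall` returns a 2-tuple per match.

[(' e116x', 'ox7rh7rh7rhba2iV6.lrh7rh7rhabxbbt06iio97rh7rh7rh')]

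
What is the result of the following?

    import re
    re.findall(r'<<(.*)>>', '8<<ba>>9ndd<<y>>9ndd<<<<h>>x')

Walking the string: at [1:27] match '<<ba>>9ndd<<y>>9ndd<<<<h>>', group 1 = 'ba>>9ndd<<y>>9ndd<<<<h'.
One capturing group, so `findall` returns just the captured substring from the one match — 1 in all.

['ba>>9ndd<<y>>9ndd<<<<h']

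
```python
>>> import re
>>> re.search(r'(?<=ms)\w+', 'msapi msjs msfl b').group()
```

'api'

The positive lookaround only admits positions where the adjacent text matches; those characters stay outside the span.
The match spans [2:5] → 'api'.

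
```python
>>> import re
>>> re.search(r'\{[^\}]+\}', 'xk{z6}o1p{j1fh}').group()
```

The match spans [2:6] → '{z6}'.

'{z6}'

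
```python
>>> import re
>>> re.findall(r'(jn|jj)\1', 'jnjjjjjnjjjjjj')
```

['jj', 'jj']

The backreference `\1` re-matches whatever the first group consumed, character for character.
Scanning left to right: at [2:6] match 'jjjj', group 1 = 'jj'; at [8:12] match 'jjjj', group 1 = 'jj'.
`findall` collects group 1 from each match (2 total).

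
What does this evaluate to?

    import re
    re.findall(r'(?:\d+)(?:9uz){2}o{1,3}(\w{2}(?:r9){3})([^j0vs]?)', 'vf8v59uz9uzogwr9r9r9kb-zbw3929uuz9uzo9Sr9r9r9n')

Pattern: one or more of a digit (non-capturing group); then the literal '9uz' repeated 2 times, then 1 to 3 of the literal 'o'; then exactly 2 of a word character, then the literal 'r9' repeated 3 times (captured); then optionally any character except [j0vs] (captured).
Multiple groups make `findall` return tuples — one 2-tuple for the one match.

[('gwr9r9r9', 'k')]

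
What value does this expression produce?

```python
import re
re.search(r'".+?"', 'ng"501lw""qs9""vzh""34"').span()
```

The `?` after the quantifier makes it lazy — it takes as little as possible before letting the rest of the pattern try.
The match spans [2:9] → '"501lw"'.

(2, 9)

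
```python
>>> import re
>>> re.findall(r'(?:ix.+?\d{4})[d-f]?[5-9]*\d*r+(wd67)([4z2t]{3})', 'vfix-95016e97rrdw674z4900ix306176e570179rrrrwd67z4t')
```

[('wd67', 'z4t')]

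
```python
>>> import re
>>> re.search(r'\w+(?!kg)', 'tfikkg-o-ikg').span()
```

Because the assertion is negative and zero-width, positions next to the forbidden text are skipped.
The match spans [0:6] → 'tfikkg'.

(0, 6)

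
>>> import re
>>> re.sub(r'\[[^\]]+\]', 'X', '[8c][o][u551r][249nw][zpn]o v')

'XXXXXo v'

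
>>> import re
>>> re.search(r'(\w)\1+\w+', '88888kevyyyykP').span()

(0, 14)

`\1` is not a pattern — it's the concrete string captured by group 1, re-applied verbatim.
`re.search` scans for the first position where the pattern succeeds.
The match spans [0:14] → '88888kevyyyykP'.
Captured: group 1 = '8'.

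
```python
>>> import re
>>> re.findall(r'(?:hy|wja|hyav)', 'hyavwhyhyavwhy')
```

Alternation isn't longest-match — the leftmost alternative that fits at this position is chosen.
No capturing groups, so `findall` returns the 4 full match strings.

['hy', 'hy', 'hy', 'hy']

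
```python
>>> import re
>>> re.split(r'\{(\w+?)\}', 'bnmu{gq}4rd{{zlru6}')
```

['bnmu', 'gq', '4rd{', 'zlru6', '']

Matches to split on: at [4:8] → '{gq}'; at [12:19] → '{zlru6}'.
The group in the pattern means `split` returns the separators' captures alongside the pieces.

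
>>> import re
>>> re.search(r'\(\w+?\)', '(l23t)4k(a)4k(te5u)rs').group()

'(l23t)'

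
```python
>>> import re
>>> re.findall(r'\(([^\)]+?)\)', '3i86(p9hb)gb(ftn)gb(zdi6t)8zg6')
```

['p9hb', 'ftn', 'zdi6t']

Matches: at [4:10] match '(p9hb)', group 1 = 'p9hb'; at [12:17] match '(ftn)', group 1 = 'ftn'; at [19:26] match '(zdi6t)', group 1 = 'zdi6t'.
With a single group, `findall` returns only what that group captured — 3 items.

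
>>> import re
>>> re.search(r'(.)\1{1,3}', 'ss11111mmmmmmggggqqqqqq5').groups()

The backreference `\1` re-matches whatever the first group consumed, character for character.
`search` walks the string left to right and returns the first match it finds.
The match spans [0:2] → 'ss'.
Captured: group 1 = 's'.

('s',)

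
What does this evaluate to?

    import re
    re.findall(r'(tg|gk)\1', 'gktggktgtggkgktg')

['tg', 'gk']

`\1` has to match the exact text group 1 already captured.
With a single group, `findall` returns only what that group captured — 2 items.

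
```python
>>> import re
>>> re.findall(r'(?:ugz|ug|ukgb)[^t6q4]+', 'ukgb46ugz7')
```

`findall` yields the raw match text (1 of them) because the pattern has no groups.

['ugz7']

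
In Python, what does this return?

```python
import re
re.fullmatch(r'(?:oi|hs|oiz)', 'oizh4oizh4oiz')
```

None

`re.fullmatch` requires the pattern to consume the entire string.
Here there's no way to consume every character, so the call returns None.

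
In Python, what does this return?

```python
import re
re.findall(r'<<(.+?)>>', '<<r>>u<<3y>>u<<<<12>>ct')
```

['r', '3y', '<<12']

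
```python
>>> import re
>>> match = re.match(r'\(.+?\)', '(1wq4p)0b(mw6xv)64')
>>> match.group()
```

`match` is anchored at position 0; if the pattern doesn't fit there, it returns None.
The match spans [0:7] → '(1wq4p)'.

'(1wq4p)'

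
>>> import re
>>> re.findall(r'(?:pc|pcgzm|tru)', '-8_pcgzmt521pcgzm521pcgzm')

Branches in `(...|...)` are attempted left-to-right; the first branch that allows the whole pattern to succeed is taken.
Scanning left to right: at [3:5] → 'pc'; at [12:14] → 'pc'; at [20:22] → 'pc'.
With no groups in the pattern, `findall` gives back each whole match — 3 here.

['pc', 'pc', 'pc']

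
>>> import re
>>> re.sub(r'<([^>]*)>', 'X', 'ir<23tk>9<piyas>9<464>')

'irX9X9X'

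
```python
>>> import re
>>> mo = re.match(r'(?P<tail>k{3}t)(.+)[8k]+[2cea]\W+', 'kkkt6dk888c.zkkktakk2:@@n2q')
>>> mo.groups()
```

Pattern: exactly 3 of the literal 'k', then a literal 't' (captured as 'tail'); then one or more of any character (captured); then one or more of one of [8k], then one of [2cea], then one or more of a non-word character.
`re.match` won't scan ahead — the pattern has to work from the very first character.
The match spans [0:24] → 'kkkt6dk888c.zkkktakk2:@@'.
Captured: group 1 = 'kkkt', group 2 = '6dk888c.zkkktak'.

('kkkt', '6dk888c.zkkktak')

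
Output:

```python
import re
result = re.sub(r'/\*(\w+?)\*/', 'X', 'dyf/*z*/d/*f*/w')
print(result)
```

dyfXdXw

Matches: at [3:8] → '/*z*/'; at [9:14] → '/*f*/'.
Every occurrence is swapped for 'X'.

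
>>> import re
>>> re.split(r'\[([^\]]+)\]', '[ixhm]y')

['', 'ixhm', 'y']

With a capturing group present, the delimiter's captured portion is kept in the result list.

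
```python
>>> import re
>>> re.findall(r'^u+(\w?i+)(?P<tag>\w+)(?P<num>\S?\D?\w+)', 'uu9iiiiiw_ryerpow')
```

Pattern: anchored at the start of the string; then one or more of a literal 'u'; then optionally a word character, then one or more of the literal 'i' (captured); then one or more of a word character (captured as 'tag'); then optionally a non-whitespace character, then optionally a non-digit, then one or more of a word character (captured as 'num').
Scanning left to right: at [0:17] match 'uu9iiiiiw_ryerpow', groups = ('9iiiii', 'w_ryerpo', 'w').
Multiple groups make `findall` return tuples — one 3-tuple for the one match.

[('9iiiii', 'w_ryerpo', 'w')]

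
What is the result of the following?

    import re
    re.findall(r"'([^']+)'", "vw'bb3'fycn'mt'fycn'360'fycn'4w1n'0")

['bb3', 'mt', '360', '4w1n']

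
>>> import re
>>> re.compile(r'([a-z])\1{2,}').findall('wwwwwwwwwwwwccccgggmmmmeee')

After group 1 captures some text, `\1` only succeeds where that same text appears again.
One capturing group, so `findall` returns just the captured substring from each match — 5 in all.

['w', 'c', 'g', 'm', 'e']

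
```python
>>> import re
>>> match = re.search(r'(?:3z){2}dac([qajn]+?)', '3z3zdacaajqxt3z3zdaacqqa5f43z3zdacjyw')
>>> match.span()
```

(0, 8)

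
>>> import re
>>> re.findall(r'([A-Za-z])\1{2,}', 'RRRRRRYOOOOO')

['R', 'O']

After group 1 captures some text, `\1` only succeeds where that same text appears again.
With a single group, `findall` returns only what that group captured — 2 items.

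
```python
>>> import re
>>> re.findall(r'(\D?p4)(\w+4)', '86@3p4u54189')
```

[('p4', 'u54')]

The pattern matches optionally a non-digit, then the literal 'p4' (captured); then one or more of a word character, then the literal '4' (captured).
Matches: at [4:9] match 'p4u54', groups = ('p4', 'u54').
Multiple groups make `findall` return tuples — one 2-tuple for the one match.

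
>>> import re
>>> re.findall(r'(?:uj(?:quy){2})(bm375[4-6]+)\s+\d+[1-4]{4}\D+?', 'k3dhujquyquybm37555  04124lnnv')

['bm37555']

This matches the literal 'uj', then the literal 'quy' repeated 2 times (non-capturing group); then the literal 'bm3', then the literal '75', then one or more of a character in [4-6] (captured); then one or more of whitespace; then one or more of a digit, then exactly 4 of a character in [1-4], then one or more of a non-digit (lazy).
Matches: at [4:27] match 'ujquyquybm37555  04124l', group 1 = 'bm37555'.
With a single group, `findall` returns only what that group captured — 1 item.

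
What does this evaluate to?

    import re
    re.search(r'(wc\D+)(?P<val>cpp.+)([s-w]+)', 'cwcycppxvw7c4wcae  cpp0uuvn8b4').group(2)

'cppxvw7c4wcae  cpp0uu'

The pattern matches the literal 'wc', then one or more of a non-digit (captured); then the literal 'cpp', then one or more of any character (captured as 'val'); then one or more of a character in [s-w] (captured).
Unlike `match`, `search` isn't anchored — it looks for the pattern anywhere in the string.
The match spans [1:26] → 'wcycppxvw7c4wcae  cpp0uuv'.
Captured: group 1 = 'wcy', group 2 = 'cppxvw7c4wcae  cpp0uu', group 3 = 'v'.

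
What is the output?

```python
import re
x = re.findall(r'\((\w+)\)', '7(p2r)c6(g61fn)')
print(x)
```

['p2r', 'g61fn']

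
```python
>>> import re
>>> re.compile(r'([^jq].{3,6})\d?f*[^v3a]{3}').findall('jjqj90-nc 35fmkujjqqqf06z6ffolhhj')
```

['90-nc 3', 'f06z6ff']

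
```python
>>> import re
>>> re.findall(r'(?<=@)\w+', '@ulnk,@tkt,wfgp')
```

Lookahead/lookbehind check context without consuming it, so the matched span excludes the asserted characters.
Walking the string: at [1:5] → 'ulnk'; at [7:10] → 'tkt'.
With no groups in the pattern, `findall` gives back each whole match — 2 here.

['ulnk', 'tkt']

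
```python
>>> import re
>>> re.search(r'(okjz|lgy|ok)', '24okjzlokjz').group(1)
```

'okjz'

Alternation isn't longest-match — the leftmost alternative that fits at this position is chosen.
Unlike `match`, `search` isn't anchored — it looks for the pattern anywhere in the string.
The match spans [2:6] → 'okjz'.
Captured: group 1 = 'okjz'.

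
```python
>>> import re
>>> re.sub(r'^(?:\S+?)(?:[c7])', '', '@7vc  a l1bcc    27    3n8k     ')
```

A `+?`/`*?`/`{m,n}?` starts at its minimum and grows only as far as needed for what follows to match.
`sub` substitutes '' at each match site.

'vc  a l1bcc    27    3n8k     '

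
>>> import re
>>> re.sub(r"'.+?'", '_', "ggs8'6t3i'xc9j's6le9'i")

With the lazy modifier that quantifier settles for the fewest repetitions that let the rest of the pattern succeed (the atoms after it are unaffected and can still be greedy).
Matches: at [4:10] → "'6t3i'"; at [14:21] → "'s6le9'".
Each match is replaced by '_'.

'ggs8_xc9j_i'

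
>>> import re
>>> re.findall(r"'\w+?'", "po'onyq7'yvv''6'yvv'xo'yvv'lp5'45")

["'onyq7'", "'6'", "'xo'", "'lp5'"]

Walking the string: at [2:9] → "'onyq7'"; at [13:16] → "'6'"; at [19:23] → "'xo'"; at [26:31] → "'lp5'".
Since nothing is captured, `findall` lists the 4 matched substrings directly.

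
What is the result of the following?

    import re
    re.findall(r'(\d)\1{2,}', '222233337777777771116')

['2', '3', '7', '1']

`\1` is not a pattern — it's the concrete string captured by group 1, re-applied verbatim.
`findall` collects group 1 from each match (4 total).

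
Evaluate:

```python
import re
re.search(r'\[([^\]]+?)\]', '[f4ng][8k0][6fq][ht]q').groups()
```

`re.search` tries every starting position until one works.
The match spans [0:6] → '[f4ng]'.
Captured: group 1 = 'f4ng'.

('f4ng',)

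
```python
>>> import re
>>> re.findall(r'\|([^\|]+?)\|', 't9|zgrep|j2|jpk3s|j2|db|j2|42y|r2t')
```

One capturing group, so `findall` returns just the captured substring from each match — 4 in all.

['zgrep', 'jpk3s', 'db', '42y']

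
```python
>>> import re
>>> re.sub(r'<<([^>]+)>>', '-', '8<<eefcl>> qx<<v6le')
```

Matches: at [1:10] → '<<eefcl>>'.
Each match is replaced by '-'.

'8- qx<<v6le'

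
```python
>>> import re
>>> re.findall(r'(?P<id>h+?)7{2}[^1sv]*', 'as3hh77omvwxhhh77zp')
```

Pattern: one or more of a literal 'h' (lazy) (captured as 'id'); then exactly 2 of the literal '7', then zero or more of any character except [1sv].
Matches: at [3:9] match 'hh77om', group 1 = 'hh'; at [12:19] match 'hhh77zp', group 1 = 'hhh'.
One capturing group, so `findall` returns just the captured substring from each match — 2 in all.

['hh', 'hhh']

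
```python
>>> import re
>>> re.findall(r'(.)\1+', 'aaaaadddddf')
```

`\1` is not a pattern — it's the concrete string captured by group 1, re-applied verbatim.
Scanning left to right: at [0:5] match 'aaaaa', group 1 = 'a'; at [5:10] match 'ddddd', group 1 = 'd'.
`findall` collects group 1 from each match (2 total).

['a', 'd']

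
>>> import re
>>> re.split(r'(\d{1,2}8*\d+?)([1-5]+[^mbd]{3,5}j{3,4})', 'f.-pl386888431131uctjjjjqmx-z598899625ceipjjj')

Pattern: 1 to 2 of a digit, then zero or more of a literal '8', then one or more of a digit (lazy) (captured); then one or more of a character in [1-5], then 3 to 5 of any character except [mbd], then 3 to 4 of a literal 'j' (captured).
A non-greedy quantifier consumes as few characters as it can — just enough that the remainder of the pattern still matches from where it stops; whatever follows it matches normally.
Matches to split on: at [5:24] → '386888431131uctjjjj'; at [29:45] → '598899625ceipjjj'.
Because the pattern has a capturing group, `split` also inserts each captured text between the pieces.

['f.-pl', '386888', '431131uctjjjj', 'qmx-z', '5988996', '25ceipjjj', '']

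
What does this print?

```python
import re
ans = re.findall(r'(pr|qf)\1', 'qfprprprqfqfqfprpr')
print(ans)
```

`\1` is not a pattern — it's the concrete string captured by group 1, re-applied verbatim.
Walking the string: at [2:6] match 'prpr', group 1 = 'pr'; at [8:12] match 'qfqf', group 1 = 'qf'; at [14:18] match 'prpr', group 1 = 'pr'.
With a single group, `findall` returns only what that group captured — 3 items.

['pr', 'qf', 'pr']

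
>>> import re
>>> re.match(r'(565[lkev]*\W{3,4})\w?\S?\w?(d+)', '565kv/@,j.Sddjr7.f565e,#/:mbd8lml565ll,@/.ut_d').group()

This matches the literal '565', then zero or more of one of [lkev], then 3 to 4 of a non-word character (captured); then optionally a word character, then optionally a non-whitespace character, then optionally a word character; then one or more of a literal 'd' (captured).
With `match`, the pattern is implicitly anchored at the beginning.
The match spans [0:13] → '565kv/@,j.Sdd'.
Captured: group 1 = '565kv/@,', group 2 = 'dd'.

'565kv/@,j.Sdd'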